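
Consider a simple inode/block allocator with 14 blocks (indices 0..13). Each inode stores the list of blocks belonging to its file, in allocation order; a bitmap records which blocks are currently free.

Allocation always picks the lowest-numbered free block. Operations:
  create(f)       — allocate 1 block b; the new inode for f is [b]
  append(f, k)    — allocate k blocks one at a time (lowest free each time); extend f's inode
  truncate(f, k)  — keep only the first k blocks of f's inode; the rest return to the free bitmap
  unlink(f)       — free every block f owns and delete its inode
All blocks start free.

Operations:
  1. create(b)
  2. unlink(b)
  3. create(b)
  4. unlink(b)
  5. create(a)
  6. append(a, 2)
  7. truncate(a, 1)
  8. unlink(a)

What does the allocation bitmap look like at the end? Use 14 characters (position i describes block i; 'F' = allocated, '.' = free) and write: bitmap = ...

bitmap = ..............

after create(b) → b:[0]  free=[F.............]
after unlink(b) →   free=[..............]
after create(b) → b:[0]  free=[F.............]
after unlink(b) →   free=[..............]
after create(a) → a:[0]  free=[F.............]
after append(a, 2) → a:[0, 1, 2]  free=[FFF...........]
after truncate(a, 1) → a:[0]  free=[F.............]
after unlink(a) →   free=[..............]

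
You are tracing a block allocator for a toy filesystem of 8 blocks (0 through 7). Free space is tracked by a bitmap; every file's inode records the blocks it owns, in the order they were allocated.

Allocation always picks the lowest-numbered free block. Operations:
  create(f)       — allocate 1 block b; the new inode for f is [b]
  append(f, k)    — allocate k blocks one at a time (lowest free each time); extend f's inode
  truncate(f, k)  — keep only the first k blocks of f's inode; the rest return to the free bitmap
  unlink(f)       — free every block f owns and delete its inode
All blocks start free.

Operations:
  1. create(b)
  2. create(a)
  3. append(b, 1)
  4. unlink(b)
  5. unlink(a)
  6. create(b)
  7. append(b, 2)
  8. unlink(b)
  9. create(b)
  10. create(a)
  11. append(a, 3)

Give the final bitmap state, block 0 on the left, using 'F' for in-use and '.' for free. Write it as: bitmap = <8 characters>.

bitmap = FFFFF...

after create(b) → b:[0]  free=[F.......]
after create(a) → a:[1], b:[0]  free=[FF......]
after append(b, 1) → a:[1], b:[0, 2]  free=[FFF.....]
after unlink(b) → a:[1]  free=[.F......]
after unlink(a) →   free=[........]
after create(b) → b:[0]  free=[F.......]
after append(b, 2) → b:[0, 1, 2]  free=[FFF.....]
after unlink(b) →   free=[........]
after create(b) → b:[0]  free=[F.......]
after create(a) → a:[1], b:[0]  free=[FF......]
after append(a, 3) → a:[1, 2, 3, 4], b:[0]  free=[FFFFF...]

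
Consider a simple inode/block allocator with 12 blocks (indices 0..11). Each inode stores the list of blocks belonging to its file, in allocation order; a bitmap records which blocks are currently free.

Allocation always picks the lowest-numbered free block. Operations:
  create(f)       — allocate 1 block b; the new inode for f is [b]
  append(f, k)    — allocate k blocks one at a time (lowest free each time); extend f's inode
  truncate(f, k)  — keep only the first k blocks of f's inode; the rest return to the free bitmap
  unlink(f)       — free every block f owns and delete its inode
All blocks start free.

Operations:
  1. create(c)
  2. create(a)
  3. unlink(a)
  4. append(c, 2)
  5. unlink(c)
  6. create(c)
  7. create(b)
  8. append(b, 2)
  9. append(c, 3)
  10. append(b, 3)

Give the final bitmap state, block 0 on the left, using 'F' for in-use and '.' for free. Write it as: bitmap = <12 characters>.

after create(c) → c:[0]  free=[F...........]
after create(a) → a:[1], c:[0]  free=[FF..........]
after unlink(a) → c:[0]  free=[F...........]
after append(c, 2) → c:[0, 1, 2]  free=[FFF.........]
after unlink(c) →   free=[............]
after create(c) → c:[0]  free=[F...........]
after create(b) → b:[1], c:[0]  free=[FF..........]
after append(b, 2) → b:[1, 2, 3], c:[0]  free=[FFFF........]
after append(c, 3) → b:[1, 2, 3], c:[0, 4, 5, 6]  free=[FFFFFFF.....]
after append(b, 3) → b:[1, 2, 3, 7, 8, 9], c:[0, 4, 5, 6]  free=[FFFFFFFFFF..]

bitmap = FFFFFFFFFF..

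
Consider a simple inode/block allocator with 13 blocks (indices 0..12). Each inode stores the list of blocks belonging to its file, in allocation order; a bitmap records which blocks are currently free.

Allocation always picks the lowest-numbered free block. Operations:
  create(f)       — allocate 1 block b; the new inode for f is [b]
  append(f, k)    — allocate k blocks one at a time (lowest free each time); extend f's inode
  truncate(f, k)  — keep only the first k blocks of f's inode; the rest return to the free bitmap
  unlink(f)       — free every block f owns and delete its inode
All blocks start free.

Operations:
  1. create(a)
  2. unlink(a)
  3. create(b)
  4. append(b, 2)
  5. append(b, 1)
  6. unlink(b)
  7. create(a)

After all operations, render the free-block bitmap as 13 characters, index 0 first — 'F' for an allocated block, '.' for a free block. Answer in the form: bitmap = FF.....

bitmap = F............

create(a): bitmap=F............ | a=[0]
unlink(a): bitmap=............. | 
create(b): bitmap=F............ | b=[0]
append(b, 2): bitmap=FFF.......... | b=[0, 1, 2]
append(b, 1): bitmap=FFFF......... | b=[0, 1, 2, 3]
unlink(b): bitmap=............. | 
create(a): bitmap=F............ | a=[0]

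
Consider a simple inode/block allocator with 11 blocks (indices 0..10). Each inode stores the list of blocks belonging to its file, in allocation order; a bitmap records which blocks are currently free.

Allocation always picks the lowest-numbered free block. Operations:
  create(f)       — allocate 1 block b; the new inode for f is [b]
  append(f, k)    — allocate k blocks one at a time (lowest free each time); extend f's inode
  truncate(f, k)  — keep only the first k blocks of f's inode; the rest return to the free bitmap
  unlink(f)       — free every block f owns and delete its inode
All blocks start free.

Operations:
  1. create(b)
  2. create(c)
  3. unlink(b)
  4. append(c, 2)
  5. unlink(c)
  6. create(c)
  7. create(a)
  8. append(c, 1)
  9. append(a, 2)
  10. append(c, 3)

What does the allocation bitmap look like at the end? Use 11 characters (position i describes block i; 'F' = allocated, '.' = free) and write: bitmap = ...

after create(b) → b:[0]  free=[F..........]
after create(c) → b:[0], c:[1]  free=[FF.........]
after unlink(b) → c:[1]  free=[.F.........]
after append(c, 2) → c:[1, 0, 2]  free=[FFF........]
after unlink(c) →   free=[...........]
after create(c) → c:[0]  free=[F..........]
after create(a) → a:[1], c:[0]  free=[FF.........]
after append(c, 1) → a:[1], c:[0, 2]  free=[FFF........]
after append(a, 2) → a:[1, 3, 4], c:[0, 2]  free=[FFFFF......]
after append(c, 3) → a:[1, 3, 4], c:[0, 2, 5, 6, 7]  free=[FFFFFFFF...]

bitmap = FFFFFFFF...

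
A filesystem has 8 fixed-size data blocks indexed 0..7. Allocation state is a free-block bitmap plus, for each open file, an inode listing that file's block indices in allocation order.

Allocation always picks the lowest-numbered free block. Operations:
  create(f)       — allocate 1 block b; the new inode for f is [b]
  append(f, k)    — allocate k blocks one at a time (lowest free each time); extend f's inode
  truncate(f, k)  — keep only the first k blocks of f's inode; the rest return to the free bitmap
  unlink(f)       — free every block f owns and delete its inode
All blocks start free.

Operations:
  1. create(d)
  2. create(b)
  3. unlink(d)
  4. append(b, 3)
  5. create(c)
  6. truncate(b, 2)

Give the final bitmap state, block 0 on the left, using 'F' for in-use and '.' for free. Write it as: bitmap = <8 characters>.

[1] create(d) — d=0 (map F.......)
[2] create(b) — b=1 d=0 (map FF......)
[3] unlink(d) — b=1 (map .F......)
[4] append(b, 3) — b=1,0,2,3 (map FFFF....)
[5] create(c) — b=1,0,2,3 c=4 (map FFFFF...)
[6] truncate(b, 2) — b=1,0 c=4 (map FF..F...)

bitmap = FF..F...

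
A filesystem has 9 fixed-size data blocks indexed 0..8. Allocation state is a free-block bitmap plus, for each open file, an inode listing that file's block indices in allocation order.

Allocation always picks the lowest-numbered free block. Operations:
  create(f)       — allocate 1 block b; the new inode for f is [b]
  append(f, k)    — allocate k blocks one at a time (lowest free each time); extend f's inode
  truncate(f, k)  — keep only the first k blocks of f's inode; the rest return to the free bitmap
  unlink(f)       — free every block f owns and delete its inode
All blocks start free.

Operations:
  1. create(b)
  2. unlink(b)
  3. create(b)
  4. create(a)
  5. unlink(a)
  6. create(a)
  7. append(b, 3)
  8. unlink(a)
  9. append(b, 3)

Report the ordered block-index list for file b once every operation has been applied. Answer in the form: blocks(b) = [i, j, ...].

blocks(b) = [0, 2, 3, 4, 1, 5, 6]

  1. create(b)  ⇒  F........  {b→[0]}
  2. unlink(b)  ⇒  .........  {}
  3. create(b)  ⇒  F........  {b→[0]}
  4. create(a)  ⇒  FF.......  {a→[1]; b→[0]}
  5. unlink(a)  ⇒  F........  {b→[0]}
  6. create(a)  ⇒  FF.......  {a→[1]; b→[0]}
  7. append(b, 3)  ⇒  FFFFF....  {a→[1]; b→[0, 2, 3, 4]}
  8. unlink(a)  ⇒  F.FFF....  {b→[0, 2, 3, 4]}
  9. append(b, 3)  ⇒  FFFFFFF..  {b→[0, 2, 3, 4, 1, 5, 6]}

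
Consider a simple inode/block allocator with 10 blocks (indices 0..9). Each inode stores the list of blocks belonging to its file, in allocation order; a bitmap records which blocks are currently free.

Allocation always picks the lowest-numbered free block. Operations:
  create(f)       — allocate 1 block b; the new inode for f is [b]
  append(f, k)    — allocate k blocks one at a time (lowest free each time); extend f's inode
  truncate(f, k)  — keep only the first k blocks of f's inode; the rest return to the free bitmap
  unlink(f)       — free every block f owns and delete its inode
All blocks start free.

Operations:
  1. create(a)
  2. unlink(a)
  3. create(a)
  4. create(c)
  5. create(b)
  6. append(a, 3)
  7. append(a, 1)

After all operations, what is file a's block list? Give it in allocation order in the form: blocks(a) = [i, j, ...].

create(a): bitmap=F......... | a=[0]
unlink(a): bitmap=.......... | 
create(a): bitmap=F......... | a=[0]
create(c): bitmap=FF........ | a=[0] c=[1]
create(b): bitmap=FFF....... | a=[0] b=[2] c=[1]
append(a, 3): bitmap=FFFFFF.... | a=[0, 3, 4, 5] b=[2] c=[1]
append(a, 1): bitmap=FFFFFFF... | a=[0, 3, 4, 5, 6] b=[2] c=[1]

blocks(a) = [0, 3, 4, 5, 6]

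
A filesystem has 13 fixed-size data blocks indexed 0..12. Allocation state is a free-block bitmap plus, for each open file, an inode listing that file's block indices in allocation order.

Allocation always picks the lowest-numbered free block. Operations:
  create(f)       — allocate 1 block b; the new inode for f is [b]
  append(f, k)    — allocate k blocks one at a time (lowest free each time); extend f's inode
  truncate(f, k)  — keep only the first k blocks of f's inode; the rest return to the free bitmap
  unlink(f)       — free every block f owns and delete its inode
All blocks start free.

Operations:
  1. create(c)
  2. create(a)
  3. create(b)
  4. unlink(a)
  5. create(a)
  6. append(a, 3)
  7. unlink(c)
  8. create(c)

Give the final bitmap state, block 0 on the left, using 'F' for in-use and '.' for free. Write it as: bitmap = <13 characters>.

bitmap = FFFFFF.......

  1. create(c)  ⇒  F............  {c→[0]}
  2. create(a)  ⇒  FF...........  {a→[1]; c→[0]}
  3. create(b)  ⇒  FFF..........  {a→[1]; b→[2]; c→[0]}
  4. unlink(a)  ⇒  F.F..........  {b→[2]; c→[0]}
  5. create(a)  ⇒  FFF..........  {a→[1]; b→[2]; c→[0]}
  6. append(a, 3)  ⇒  FFFFFF.......  {a→[1, 3, 4, 5]; b→[2]; c→[0]}
  7. unlink(c)  ⇒  .FFFFF.......  {a→[1, 3, 4, 5]; b→[2]}
  8. create(c)  ⇒  FFFFFF.......  {a→[1, 3, 4, 5]; b→[2]; c→[0]}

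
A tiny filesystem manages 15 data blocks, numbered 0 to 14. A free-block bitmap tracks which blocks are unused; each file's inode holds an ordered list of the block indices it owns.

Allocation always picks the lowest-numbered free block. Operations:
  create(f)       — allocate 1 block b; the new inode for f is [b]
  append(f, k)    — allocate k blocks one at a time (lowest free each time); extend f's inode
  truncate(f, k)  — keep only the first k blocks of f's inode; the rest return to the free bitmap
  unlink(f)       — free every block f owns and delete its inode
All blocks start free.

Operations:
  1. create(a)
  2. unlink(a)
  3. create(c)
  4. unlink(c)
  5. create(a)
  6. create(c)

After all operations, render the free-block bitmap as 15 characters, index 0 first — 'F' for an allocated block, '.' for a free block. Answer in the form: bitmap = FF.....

bitmap = FF.............

create(a): bitmap=F.............. | a=[0]
unlink(a): bitmap=............... | 
create(c): bitmap=F.............. | c=[0]
unlink(c): bitmap=............... | 
create(a): bitmap=F.............. | a=[0]
create(c): bitmap=FF............. | a=[0] c=[1]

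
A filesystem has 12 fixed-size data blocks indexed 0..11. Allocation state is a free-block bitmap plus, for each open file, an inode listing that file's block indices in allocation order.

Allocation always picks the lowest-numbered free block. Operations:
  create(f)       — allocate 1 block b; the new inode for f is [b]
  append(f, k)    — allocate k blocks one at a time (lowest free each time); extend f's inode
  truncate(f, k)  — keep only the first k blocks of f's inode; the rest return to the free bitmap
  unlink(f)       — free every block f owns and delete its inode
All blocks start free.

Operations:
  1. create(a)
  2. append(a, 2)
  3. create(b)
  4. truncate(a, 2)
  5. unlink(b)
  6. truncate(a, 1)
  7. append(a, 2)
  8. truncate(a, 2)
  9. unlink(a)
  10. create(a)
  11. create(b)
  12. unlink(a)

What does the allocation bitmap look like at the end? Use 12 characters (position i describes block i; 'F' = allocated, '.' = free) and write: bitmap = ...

bitmap = .F..........

  1. create(a)  ⇒  F...........  {a→[0]}
  2. append(a, 2)  ⇒  FFF.........  {a→[0, 1, 2]}
  3. create(b)  ⇒  FFFF........  {a→[0, 1, 2]; b→[3]}
  4. truncate(a, 2)  ⇒  FF.F........  {a→[0, 1]; b→[3]}
  5. unlink(b)  ⇒  FF..........  {a→[0, 1]}
  6. truncate(a, 1)  ⇒  F...........  {a→[0]}
  7. append(a, 2)  ⇒  FFF.........  {a→[0, 1, 2]}
  8. truncate(a, 2)  ⇒  FF..........  {a→[0, 1]}
  9. unlink(a)  ⇒  ............  {}
  10. create(a)  ⇒  F...........  {a→[0]}
  11. create(b)  ⇒  FF..........  {a→[0]; b→[1]}
  12. unlink(a)  ⇒  .F..........  {b→[1]}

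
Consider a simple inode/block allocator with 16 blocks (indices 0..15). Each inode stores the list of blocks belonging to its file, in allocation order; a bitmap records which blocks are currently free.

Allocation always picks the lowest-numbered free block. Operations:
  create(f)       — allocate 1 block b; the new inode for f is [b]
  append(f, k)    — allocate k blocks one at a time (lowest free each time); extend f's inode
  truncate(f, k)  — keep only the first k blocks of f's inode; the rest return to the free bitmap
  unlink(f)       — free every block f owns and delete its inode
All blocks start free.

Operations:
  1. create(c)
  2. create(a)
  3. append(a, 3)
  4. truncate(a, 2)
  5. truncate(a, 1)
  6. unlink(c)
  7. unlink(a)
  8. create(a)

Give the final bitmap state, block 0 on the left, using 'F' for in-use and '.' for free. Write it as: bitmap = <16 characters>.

  1. create(c)  ⇒  F...............  {c→[0]}
  2. create(a)  ⇒  FF..............  {a→[1]; c→[0]}
  3. append(a, 3)  ⇒  FFFFF...........  {a→[1, 2, 3, 4]; c→[0]}
  4. truncate(a, 2)  ⇒  FFF.............  {a→[1, 2]; c→[0]}
  5. truncate(a, 1)  ⇒  FF..............  {a→[1]; c→[0]}
  6. unlink(c)  ⇒  .F..............  {a→[1]}
  7. unlink(a)  ⇒  ................  {}
  8. create(a)  ⇒  F...............  {a→[0]}

bitmap = F...............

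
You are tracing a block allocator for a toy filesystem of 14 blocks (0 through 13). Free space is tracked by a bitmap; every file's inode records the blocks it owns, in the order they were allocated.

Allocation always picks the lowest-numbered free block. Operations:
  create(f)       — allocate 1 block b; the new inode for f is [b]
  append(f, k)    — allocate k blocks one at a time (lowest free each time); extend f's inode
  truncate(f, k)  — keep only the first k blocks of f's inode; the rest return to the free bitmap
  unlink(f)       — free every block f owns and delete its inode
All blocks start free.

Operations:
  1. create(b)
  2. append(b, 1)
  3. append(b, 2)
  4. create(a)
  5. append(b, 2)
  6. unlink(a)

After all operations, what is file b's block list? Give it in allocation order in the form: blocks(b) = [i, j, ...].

blocks(b) = [0, 1, 2, 3, 5, 6]

after create(b) → b:[0]  free=[F.............]
after append(b, 1) → b:[0, 1]  free=[FF............]
after append(b, 2) → b:[0, 1, 2, 3]  free=[FFFF..........]
after create(a) → a:[4], b:[0, 1, 2, 3]  free=[FFFFF.........]
after append(b, 2) → a:[4], b:[0, 1, 2, 3, 5, 6]  free=[FFFFFFF.......]
after unlink(a) → b:[0, 1, 2, 3, 5, 6]  free=[FFFF.FF.......]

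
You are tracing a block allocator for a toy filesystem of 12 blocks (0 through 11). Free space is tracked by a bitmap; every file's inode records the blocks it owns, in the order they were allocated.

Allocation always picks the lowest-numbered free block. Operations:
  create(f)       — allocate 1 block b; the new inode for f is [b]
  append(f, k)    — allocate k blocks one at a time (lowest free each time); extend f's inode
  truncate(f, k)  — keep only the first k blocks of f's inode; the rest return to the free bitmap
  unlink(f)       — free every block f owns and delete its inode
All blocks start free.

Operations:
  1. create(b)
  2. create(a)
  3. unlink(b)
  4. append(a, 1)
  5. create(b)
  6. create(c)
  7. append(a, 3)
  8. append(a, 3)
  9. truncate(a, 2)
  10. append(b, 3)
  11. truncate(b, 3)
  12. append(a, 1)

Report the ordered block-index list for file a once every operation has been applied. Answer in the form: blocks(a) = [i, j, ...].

blocks(a) = [1, 0, 6]

  1. create(b)  ⇒  F...........  {b→[0]}
  2. create(a)  ⇒  FF..........  {a→[1]; b→[0]}
  3. unlink(b)  ⇒  .F..........  {a→[1]}
  4. append(a, 1)  ⇒  FF..........  {a→[1, 0]}
  5. create(b)  ⇒  FFF.........  {a→[1, 0]; b→[2]}
  6. create(c)  ⇒  FFFF........  {a→[1, 0]; b→[2]; c→[3]}
  7. append(a, 3)  ⇒  FFFFFFF.....  {a→[1, 0, 4, 5, 6]; b→[2]; c→[3]}
  8. append(a, 3)  ⇒  FFFFFFFFFF..  {a→[1, 0, 4, 5, 6, 7, 8, 9]; b→[2]; c→[3]}
  9. truncate(a, 2)  ⇒  FFFF........  {a→[1, 0]; b→[2]; c→[3]}
  10. append(b, 3)  ⇒  FFFFFFF.....  {a→[1, 0]; b→[2, 4, 5, 6]; c→[3]}
  11. truncate(b, 3)  ⇒  FFFFFF......  {a→[1, 0]; b→[2, 4, 5]; c→[3]}
  12. append(a, 1)  ⇒  FFFFFFF.....  {a→[1, 0, 6]; b→[2, 4, 5]; c→[3]}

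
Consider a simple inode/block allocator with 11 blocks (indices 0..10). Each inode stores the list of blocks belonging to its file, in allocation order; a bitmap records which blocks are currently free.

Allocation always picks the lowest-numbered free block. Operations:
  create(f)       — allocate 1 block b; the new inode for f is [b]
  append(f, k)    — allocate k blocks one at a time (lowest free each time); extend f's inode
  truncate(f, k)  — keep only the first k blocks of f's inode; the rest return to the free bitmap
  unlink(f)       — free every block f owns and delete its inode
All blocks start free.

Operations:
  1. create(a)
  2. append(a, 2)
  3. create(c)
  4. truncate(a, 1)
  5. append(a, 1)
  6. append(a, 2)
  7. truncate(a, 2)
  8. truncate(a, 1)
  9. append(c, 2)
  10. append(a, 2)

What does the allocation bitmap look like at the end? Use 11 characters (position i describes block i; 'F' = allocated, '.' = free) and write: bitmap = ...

  1. create(a)  ⇒  F..........  {a→[0]}
  2. append(a, 2)  ⇒  FFF........  {a→[0, 1, 2]}
  3. create(c)  ⇒  FFFF.......  {a→[0, 1, 2]; c→[3]}
  4. truncate(a, 1)  ⇒  F..F.......  {a→[0]; c→[3]}
  5. append(a, 1)  ⇒  FF.F.......  {a→[0, 1]; c→[3]}
  6. append(a, 2)  ⇒  FFFFF......  {a→[0, 1, 2, 4]; c→[3]}
  7. truncate(a, 2)  ⇒  FF.F.......  {a→[0, 1]; c→[3]}
  8. truncate(a, 1)  ⇒  F..F.......  {a→[0]; c→[3]}
  9. append(c, 2)  ⇒  FFFF.......  {a→[0]; c→[3, 1, 2]}
  10. append(a, 2)  ⇒  FFFFFF.....  {a→[0, 4, 5]; c→[3, 1, 2]}

bitmap = FFFFFF.....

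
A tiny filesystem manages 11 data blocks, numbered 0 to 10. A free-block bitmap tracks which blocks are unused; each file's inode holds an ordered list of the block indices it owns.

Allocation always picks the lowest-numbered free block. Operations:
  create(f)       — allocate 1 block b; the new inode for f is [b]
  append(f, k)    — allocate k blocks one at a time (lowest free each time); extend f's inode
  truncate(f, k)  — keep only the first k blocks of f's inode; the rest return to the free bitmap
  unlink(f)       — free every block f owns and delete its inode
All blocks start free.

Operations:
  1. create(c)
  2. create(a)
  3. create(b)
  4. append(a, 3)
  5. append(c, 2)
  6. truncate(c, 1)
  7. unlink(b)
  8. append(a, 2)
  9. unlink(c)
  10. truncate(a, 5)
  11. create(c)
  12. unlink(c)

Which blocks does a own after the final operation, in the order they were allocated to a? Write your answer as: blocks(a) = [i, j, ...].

blocks(a) = [1, 3, 4, 5, 2]

create(c): bitmap=F.......... | c=[0]
create(a): bitmap=FF......... | a=[1] c=[0]
create(b): bitmap=FFF........ | a=[1] b=[2] c=[0]
append(a, 3): bitmap=FFFFFF..... | a=[1, 3, 4, 5] b=[2] c=[0]
append(c, 2): bitmap=FFFFFFFF... | a=[1, 3, 4, 5] b=[2] c=[0, 6, 7]
truncate(c, 1): bitmap=FFFFFF..... | a=[1, 3, 4, 5] b=[2] c=[0]
unlink(b): bitmap=FF.FFF..... | a=[1, 3, 4, 5] c=[0]
append(a, 2): bitmap=FFFFFFF.... | a=[1, 3, 4, 5, 2, 6] c=[0]
unlink(c): bitmap=.FFFFFF.... | a=[1, 3, 4, 5, 2, 6]
truncate(a, 5): bitmap=.FFFFF..... | a=[1, 3, 4, 5, 2]
create(c): bitmap=FFFFFF..... | a=[1, 3, 4, 5, 2] c=[0]
unlink(c): bitmap=.FFFFF..... | a=[1, 3, 4, 5, 2]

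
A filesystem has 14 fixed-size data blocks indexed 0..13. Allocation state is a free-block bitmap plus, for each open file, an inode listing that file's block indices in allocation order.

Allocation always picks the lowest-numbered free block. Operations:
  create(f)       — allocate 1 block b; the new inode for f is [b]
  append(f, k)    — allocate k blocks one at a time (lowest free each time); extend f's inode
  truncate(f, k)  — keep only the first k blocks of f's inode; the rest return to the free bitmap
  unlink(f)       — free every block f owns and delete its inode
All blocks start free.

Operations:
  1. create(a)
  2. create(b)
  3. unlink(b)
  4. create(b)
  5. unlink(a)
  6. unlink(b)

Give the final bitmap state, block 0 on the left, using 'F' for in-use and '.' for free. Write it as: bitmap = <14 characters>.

  1. create(a)  ⇒  F.............  {a→[0]}
  2. create(b)  ⇒  FF............  {a→[0]; b→[1]}
  3. unlink(b)  ⇒  F.............  {a→[0]}
  4. create(b)  ⇒  FF............  {a→[0]; b→[1]}
  5. unlink(a)  ⇒  .F............  {b→[1]}
  6. unlink(b)  ⇒  ..............  {}

bitmap = ..............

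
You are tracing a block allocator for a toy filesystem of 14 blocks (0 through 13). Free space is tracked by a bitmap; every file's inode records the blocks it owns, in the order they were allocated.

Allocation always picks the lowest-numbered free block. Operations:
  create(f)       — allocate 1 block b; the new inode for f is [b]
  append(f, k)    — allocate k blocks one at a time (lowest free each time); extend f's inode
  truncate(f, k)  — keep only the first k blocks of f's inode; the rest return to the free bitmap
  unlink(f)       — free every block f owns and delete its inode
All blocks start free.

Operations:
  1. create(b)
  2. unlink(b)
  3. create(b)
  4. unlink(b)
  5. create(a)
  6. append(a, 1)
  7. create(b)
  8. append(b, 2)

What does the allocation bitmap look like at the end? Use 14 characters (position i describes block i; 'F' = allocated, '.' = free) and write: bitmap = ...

bitmap = FFFFF.........

create(b): bitmap=F............. | b=[0]
unlink(b): bitmap=.............. | 
create(b): bitmap=F............. | b=[0]
unlink(b): bitmap=.............. | 
create(a): bitmap=F............. | a=[0]
append(a, 1): bitmap=FF............ | a=[0, 1]
create(b): bitmap=FFF........... | a=[0, 1] b=[2]
append(b, 2): bitmap=FFFFF......... | a=[0, 1] b=[2, 3, 4]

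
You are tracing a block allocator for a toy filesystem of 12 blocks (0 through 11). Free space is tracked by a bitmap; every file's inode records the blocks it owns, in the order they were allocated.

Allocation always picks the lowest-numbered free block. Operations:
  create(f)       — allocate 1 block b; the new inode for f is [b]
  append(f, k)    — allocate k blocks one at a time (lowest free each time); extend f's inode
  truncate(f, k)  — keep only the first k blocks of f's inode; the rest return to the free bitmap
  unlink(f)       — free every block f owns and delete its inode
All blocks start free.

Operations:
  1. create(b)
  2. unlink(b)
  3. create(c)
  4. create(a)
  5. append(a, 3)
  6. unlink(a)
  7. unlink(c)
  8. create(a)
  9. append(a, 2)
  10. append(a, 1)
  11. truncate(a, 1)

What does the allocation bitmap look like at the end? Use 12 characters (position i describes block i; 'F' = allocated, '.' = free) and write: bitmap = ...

bitmap = F...........

create(b): bitmap=F........... | b=[0]
unlink(b): bitmap=............ | 
create(c): bitmap=F........... | c=[0]
create(a): bitmap=FF.......... | a=[1] c=[0]
append(a, 3): bitmap=FFFFF....... | a=[1, 2, 3, 4] c=[0]
unlink(a): bitmap=F........... | c=[0]
unlink(c): bitmap=............ | 
create(a): bitmap=F........... | a=[0]
append(a, 2): bitmap=FFF......... | a=[0, 1, 2]
append(a, 1): bitmap=FFFF........ | a=[0, 1, 2, 3]
truncate(a, 1): bitmap=F........... | a=[0]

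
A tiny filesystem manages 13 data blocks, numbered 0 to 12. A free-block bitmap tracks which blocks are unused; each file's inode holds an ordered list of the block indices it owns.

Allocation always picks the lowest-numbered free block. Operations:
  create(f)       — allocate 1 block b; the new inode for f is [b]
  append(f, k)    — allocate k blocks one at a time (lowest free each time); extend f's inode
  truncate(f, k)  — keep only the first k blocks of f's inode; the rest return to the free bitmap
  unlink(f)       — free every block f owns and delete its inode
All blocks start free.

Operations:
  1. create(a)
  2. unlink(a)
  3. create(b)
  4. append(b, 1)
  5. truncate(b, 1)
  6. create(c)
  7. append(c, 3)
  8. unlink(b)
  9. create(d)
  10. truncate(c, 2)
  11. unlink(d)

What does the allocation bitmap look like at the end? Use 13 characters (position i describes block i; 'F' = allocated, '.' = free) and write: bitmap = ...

  1. create(a)  ⇒  F............  {a→[0]}
  2. unlink(a)  ⇒  .............  {}
  3. create(b)  ⇒  F............  {b→[0]}
  4. append(b, 1)  ⇒  FF...........  {b→[0, 1]}
  5. truncate(b, 1)  ⇒  F............  {b→[0]}
  6. create(c)  ⇒  FF...........  {b→[0]; c→[1]}
  7. append(c, 3)  ⇒  FFFFF........  {b→[0]; c→[1, 2, 3, 4]}
  8. unlink(b)  ⇒  .FFFF........  {c→[1, 2, 3, 4]}
  9. create(d)  ⇒  FFFFF........  {c→[1, 2, 3, 4]; d→[0]}
  10. truncate(c, 2)  ⇒  FFF..........  {c→[1, 2]; d→[0]}
  11. unlink(d)  ⇒  .FF..........  {c→[1, 2]}

bitmap = .FF..........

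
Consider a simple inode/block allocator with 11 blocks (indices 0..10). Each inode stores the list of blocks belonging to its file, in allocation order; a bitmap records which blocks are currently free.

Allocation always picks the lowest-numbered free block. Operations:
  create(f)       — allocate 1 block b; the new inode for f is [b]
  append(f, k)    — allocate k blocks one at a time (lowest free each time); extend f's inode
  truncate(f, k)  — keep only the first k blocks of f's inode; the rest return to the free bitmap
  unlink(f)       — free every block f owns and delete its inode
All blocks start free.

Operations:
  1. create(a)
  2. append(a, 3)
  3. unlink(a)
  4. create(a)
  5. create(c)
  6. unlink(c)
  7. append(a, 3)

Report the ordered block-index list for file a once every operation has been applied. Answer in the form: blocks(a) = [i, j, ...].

blocks(a) = [0, 1, 2, 3]

[1] create(a) — a=0 (map F..........)
[2] append(a, 3) — a=0,1,2,3 (map FFFF.......)
[3] unlink(a) —  (map ...........)
[4] create(a) — a=0 (map F..........)
[5] create(c) — a=0 c=1 (map FF.........)
[6] unlink(c) — a=0 (map F..........)
[7] append(a, 3) — a=0,1,2,3 (map FFFF.......)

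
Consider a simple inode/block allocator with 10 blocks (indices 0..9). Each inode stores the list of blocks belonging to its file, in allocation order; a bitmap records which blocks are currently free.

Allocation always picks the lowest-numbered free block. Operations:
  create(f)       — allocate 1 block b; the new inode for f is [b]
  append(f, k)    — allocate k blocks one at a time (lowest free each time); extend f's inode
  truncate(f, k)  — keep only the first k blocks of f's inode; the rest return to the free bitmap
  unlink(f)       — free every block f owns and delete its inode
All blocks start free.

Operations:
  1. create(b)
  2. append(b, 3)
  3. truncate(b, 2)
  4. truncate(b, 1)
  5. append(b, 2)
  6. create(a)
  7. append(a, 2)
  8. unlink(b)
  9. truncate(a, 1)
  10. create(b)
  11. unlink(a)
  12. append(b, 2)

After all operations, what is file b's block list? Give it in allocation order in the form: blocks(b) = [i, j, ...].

[1] create(b) — b=0 (map F.........)
[2] append(b, 3) — b=0,1,2,3 (map FFFF......)
[3] truncate(b, 2) — b=0,1 (map FF........)
[4] truncate(b, 1) — b=0 (map F.........)
[5] append(b, 2) — b=0,1,2 (map FFF.......)
[6] create(a) — a=3 b=0,1,2 (map FFFF......)
[7] append(a, 2) — a=3,4,5 b=0,1,2 (map FFFFFF....)
[8] unlink(b) — a=3,4,5 (map ...FFF....)
[9] truncate(a, 1) — a=3 (map ...F......)
[10] create(b) — a=3 b=0 (map F..F......)
[11] unlink(a) — b=0 (map F.........)
[12] append(b, 2) — b=0,1,2 (map FFF.......)

blocks(b) = [0, 1, 2]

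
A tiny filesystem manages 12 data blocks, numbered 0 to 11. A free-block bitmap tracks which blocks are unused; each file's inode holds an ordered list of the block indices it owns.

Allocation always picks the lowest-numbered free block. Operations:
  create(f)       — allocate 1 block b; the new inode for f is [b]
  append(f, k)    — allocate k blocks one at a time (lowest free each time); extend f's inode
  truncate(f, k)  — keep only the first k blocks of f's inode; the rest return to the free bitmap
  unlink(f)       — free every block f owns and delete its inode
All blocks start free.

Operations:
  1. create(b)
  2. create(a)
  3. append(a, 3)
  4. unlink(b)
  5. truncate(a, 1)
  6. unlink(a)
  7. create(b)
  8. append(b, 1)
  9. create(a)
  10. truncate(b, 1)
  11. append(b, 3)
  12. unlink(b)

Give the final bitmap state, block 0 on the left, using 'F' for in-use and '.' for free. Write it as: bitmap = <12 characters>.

[1] create(b) — b=0 (map F...........)
[2] create(a) — a=1 b=0 (map FF..........)
[3] append(a, 3) — a=1,2,3,4 b=0 (map FFFFF.......)
[4] unlink(b) — a=1,2,3,4 (map .FFFF.......)
[5] truncate(a, 1) — a=1 (map .F..........)
[6] unlink(a) —  (map ............)
[7] create(b) — b=0 (map F...........)
[8] append(b, 1) — b=0,1 (map FF..........)
[9] create(a) — a=2 b=0,1 (map FFF.........)
[10] truncate(b, 1) — a=2 b=0 (map F.F.........)
[11] append(b, 3) — a=2 b=0,1,3,4 (map FFFFF.......)
[12] unlink(b) — a=2 (map ..F.........)

bitmap = ..F.........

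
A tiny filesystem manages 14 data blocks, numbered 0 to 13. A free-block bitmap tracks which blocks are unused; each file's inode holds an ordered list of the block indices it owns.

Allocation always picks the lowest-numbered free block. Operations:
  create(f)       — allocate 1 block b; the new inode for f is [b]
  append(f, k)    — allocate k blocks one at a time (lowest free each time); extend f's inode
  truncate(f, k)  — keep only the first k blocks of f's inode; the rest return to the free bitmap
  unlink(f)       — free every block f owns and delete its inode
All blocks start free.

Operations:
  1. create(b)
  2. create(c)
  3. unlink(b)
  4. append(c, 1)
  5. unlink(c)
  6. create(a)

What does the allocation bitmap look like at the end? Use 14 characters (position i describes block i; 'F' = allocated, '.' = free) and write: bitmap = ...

bitmap = F.............

  1. create(b)  ⇒  F.............  {b→[0]}
  2. create(c)  ⇒  FF............  {b→[0]; c→[1]}
  3. unlink(b)  ⇒  .F............  {c→[1]}
  4. append(c, 1)  ⇒  FF............  {c→[1, 0]}
  5. unlink(c)  ⇒  ..............  {}
  6. create(a)  ⇒  F.............  {a→[0]}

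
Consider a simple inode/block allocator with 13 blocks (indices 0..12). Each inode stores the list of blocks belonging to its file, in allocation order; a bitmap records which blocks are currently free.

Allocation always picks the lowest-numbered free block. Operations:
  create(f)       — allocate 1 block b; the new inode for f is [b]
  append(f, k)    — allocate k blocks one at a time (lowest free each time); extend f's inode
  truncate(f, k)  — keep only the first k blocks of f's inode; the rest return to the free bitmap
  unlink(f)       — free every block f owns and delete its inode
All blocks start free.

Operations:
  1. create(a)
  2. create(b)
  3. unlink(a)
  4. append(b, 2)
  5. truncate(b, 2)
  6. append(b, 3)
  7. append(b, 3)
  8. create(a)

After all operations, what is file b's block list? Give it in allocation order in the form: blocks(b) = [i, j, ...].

[1] create(a) — a=0 (map F............)
[2] create(b) — a=0 b=1 (map FF...........)
[3] unlink(a) — b=1 (map .F...........)
[4] append(b, 2) — b=1,0,2 (map FFF..........)
[5] truncate(b, 2) — b=1,0 (map FF...........)
[6] append(b, 3) — b=1,0,2,3,4 (map FFFFF........)
[7] append(b, 3) — b=1,0,2,3,4,5,6,7 (map FFFFFFFF.....)
[8] create(a) — a=8 b=1,0,2,3,4,5,6,7 (map FFFFFFFFF....)

blocks(b) = [1, 0, 2, 3, 4, 5, 6, 7]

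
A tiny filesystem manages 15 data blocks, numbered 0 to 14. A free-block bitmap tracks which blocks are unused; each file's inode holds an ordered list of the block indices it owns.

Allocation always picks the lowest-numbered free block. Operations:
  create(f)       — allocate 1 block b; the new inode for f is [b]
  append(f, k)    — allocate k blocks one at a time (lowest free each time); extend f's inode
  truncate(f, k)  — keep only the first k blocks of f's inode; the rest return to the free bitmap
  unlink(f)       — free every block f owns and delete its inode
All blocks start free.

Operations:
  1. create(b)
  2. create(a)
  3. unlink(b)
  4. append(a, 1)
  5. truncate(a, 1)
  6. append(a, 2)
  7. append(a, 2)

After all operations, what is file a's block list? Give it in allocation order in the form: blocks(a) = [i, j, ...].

[1] create(b) — b=0 (map F..............)
[2] create(a) — a=1 b=0 (map FF.............)
[3] unlink(b) — a=1 (map .F.............)
[4] append(a, 1) — a=1,0 (map FF.............)
[5] truncate(a, 1) — a=1 (map .F.............)
[6] append(a, 2) — a=1,0,2 (map FFF............)
[7] append(a, 2) — a=1,0,2,3,4 (map FFFFF..........)

blocks(a) = [1, 0, 2, 3, 4]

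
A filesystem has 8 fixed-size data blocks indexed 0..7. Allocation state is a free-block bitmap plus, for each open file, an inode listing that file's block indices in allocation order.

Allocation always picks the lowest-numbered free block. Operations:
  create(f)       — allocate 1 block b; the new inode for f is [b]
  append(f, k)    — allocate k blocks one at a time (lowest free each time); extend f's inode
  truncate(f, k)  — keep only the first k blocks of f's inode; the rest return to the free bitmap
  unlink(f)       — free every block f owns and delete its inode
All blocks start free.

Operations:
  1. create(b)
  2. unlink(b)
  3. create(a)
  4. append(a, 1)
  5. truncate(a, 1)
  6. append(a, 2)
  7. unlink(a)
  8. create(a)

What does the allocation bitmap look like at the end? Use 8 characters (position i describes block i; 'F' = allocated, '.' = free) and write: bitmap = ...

bitmap = F.......

after create(b) → b:[0]  free=[F.......]
after unlink(b) →   free=[........]
after create(a) → a:[0]  free=[F.......]
after append(a, 1) → a:[0, 1]  free=[FF......]
after truncate(a, 1) → a:[0]  free=[F.......]
after append(a, 2) → a:[0, 1, 2]  free=[FFF.....]
after unlink(a) →   free=[........]
after create(a) → a:[0]  free=[F.......]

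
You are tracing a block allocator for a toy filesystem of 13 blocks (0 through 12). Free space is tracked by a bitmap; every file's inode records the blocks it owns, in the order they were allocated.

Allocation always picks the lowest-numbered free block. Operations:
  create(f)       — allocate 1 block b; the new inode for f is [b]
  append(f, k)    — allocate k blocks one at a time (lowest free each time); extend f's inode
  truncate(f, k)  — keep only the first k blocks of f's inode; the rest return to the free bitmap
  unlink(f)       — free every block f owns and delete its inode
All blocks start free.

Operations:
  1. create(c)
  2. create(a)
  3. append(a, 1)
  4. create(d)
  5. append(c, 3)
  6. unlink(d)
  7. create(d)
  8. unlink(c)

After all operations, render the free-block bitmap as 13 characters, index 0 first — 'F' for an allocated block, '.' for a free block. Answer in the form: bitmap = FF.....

bitmap = .FFF.........

after create(c) → c:[0]  free=[F............]
after create(a) → a:[1], c:[0]  free=[FF...........]
after append(a, 1) → a:[1, 2], c:[0]  free=[FFF..........]
after create(d) → a:[1, 2], c:[0], d:[3]  free=[FFFF.........]
after append(c, 3) → a:[1, 2], c:[0, 4, 5, 6], d:[3]  free=[FFFFFFF......]
after unlink(d) → a:[1, 2], c:[0, 4, 5, 6]  free=[FFF.FFF......]
after create(d) → a:[1, 2], c:[0, 4, 5, 6], d:[3]  free=[FFFFFFF......]
after unlink(c) → a:[1, 2], d:[3]  free=[.FFF.........]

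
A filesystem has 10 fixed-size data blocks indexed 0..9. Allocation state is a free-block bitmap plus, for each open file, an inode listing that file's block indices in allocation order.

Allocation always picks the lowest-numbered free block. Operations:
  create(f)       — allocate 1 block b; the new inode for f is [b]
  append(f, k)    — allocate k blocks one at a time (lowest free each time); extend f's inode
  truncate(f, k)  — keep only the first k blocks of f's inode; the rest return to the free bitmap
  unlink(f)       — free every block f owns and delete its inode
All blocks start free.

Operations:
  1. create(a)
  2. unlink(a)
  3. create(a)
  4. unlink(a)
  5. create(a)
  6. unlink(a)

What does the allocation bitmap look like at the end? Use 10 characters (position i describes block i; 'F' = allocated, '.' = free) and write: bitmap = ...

bitmap = ..........

create(a): bitmap=F......... | a=[0]
unlink(a): bitmap=.......... | 
create(a): bitmap=F......... | a=[0]
unlink(a): bitmap=.......... | 
create(a): bitmap=F......... | a=[0]
unlink(a): bitmap=.......... | 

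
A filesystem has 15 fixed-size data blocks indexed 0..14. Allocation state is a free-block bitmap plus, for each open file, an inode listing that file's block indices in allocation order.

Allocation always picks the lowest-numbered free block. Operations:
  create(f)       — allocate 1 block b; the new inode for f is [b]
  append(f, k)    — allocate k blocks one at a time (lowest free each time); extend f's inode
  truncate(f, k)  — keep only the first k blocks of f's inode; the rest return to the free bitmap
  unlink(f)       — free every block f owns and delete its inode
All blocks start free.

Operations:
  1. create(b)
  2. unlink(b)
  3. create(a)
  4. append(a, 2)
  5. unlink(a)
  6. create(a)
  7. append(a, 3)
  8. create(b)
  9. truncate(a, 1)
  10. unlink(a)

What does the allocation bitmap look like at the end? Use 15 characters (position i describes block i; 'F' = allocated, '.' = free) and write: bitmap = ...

bitmap = ....F..........

after create(b) → b:[0]  free=[F..............]
after unlink(b) →   free=[...............]
after create(a) → a:[0]  free=[F..............]
after append(a, 2) → a:[0, 1, 2]  free=[FFF............]
after unlink(a) →   free=[...............]
after create(a) → a:[0]  free=[F..............]
after append(a, 3) → a:[0, 1, 2, 3]  free=[FFFF...........]
after create(b) → a:[0, 1, 2, 3], b:[4]  free=[FFFFF..........]
after truncate(a, 1) → a:[0], b:[4]  free=[F...F..........]
after unlink(a) → b:[4]  free=[....F..........]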